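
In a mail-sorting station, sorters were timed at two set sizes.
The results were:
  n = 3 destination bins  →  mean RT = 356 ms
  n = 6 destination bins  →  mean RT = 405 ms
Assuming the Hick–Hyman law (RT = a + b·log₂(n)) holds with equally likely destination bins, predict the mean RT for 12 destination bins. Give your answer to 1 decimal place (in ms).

454.0 ms

Fit slope and intercept:
  b = (405 − 356) / (log₂ 6 − log₂ 3) = 49 / (2.5850 − 1.5850) = 49.000 ms/bit
  a = 356 − 49.000 × 1.5850 = 278.337 ms
Then RT(12) = 278.337 + 49.000 × log₂ 12 = 278.337 + 49.000 × 3.5850 ≈ 454.000 ms.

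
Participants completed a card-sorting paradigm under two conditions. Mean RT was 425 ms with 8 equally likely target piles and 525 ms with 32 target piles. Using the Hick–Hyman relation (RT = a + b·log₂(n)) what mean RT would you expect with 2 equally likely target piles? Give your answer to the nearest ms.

325 ms

With log₂ n on the abscissa the relation is linear; from the two conditions:
  b = (525 − 425) / (log₂ 32 − log₂ 8) = 100 / (5 − 3) = 50 ms/bit
  a = 425 − 50 × 3 = 275 ms
Then RT(2) = 275 + 50 × log₂ 2 = 275 + 50 × 1 ≈ 325.000 ms.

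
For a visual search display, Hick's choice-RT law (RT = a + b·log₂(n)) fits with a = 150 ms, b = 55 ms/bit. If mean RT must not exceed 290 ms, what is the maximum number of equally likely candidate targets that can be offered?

5

Set 150 + 55·log₂ n ≤ 290 → log₂ n ≤ (290 − 150)/55 = 2.5455.
So n ≤ 2^2.5455 = 5.838; the largest integer n is 5.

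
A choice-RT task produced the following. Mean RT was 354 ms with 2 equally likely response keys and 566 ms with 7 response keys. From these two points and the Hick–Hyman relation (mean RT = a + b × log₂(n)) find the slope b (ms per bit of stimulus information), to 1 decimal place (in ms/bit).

Slope: b = (566 − 354) / (log₂ 7 − log₂ 2) = 212/1.8074 = 117.298 ms/bit.

117.3 ms/bit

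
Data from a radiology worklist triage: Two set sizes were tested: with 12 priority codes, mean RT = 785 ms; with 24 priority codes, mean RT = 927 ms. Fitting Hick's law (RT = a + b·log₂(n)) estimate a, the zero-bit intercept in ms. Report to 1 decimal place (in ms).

275.9 ms

b = (RT₂ − RT₁)/(log₂ n₂ − log₂ n₁) = (927 − 785)/(4.5850 − 3.5850) = 142.000 ms/bit.
a = RT₁ − b·log₂ n₁ = 785 − 142.000 × 3.5850 = 275.935 ms.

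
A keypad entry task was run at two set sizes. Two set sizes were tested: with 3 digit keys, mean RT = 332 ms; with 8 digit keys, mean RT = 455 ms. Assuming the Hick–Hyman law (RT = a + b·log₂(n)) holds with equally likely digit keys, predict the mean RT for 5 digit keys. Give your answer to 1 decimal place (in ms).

396.1 ms

RT is linear in log₂ n, so two points fix the line:
  b = (455 − 332) / (log₂ 8 − log₂ 3) = 123 / (3 − 1.5850) = 86.923 ms/bit
  a = 332 − 86.923 × 1.5850 = 194.230 ms
Then RT(5) = 194.230 + 86.923 × log₂ 5 = 194.230 + 86.923 × 2.3219 ≈ 396.060 ms.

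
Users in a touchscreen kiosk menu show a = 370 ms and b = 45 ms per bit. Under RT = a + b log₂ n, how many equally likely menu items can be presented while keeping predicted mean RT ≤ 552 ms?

Set 370 + 45·log₂ n ≤ 552 → log₂ n ≤ (552 − 370)/45 = 4.0444.
So n ≤ 2^4.0444 = 16.501; the largest integer n is 16.

16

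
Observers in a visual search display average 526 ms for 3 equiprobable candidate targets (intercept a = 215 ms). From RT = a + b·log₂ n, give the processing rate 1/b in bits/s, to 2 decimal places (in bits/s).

Choice component = 526 − 215 = 311 ms over log₂(3) = 1.5850 bits.
b = 311 / 1.5850 = 196.219 ms/bit, so 1/b = 5.096 bits/s.

5.10 bits/s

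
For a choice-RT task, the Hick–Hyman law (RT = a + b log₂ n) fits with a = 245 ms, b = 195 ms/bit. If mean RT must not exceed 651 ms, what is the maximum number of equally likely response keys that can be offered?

Information budget: (651 − 245)/195 = 2.0821 bits, so n ≤ 2^2.0821 = 4.234 → at most 4.

4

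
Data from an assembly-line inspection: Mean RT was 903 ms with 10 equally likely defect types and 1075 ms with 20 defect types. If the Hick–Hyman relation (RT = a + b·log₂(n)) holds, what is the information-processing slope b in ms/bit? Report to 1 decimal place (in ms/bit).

172.0 ms/bit

b = (RT₂ − RT₁)/(log₂ n₂ − log₂ n₁) = (1075 − 903)/(4.3219 − 3.3219) = 172.000 ms/bit.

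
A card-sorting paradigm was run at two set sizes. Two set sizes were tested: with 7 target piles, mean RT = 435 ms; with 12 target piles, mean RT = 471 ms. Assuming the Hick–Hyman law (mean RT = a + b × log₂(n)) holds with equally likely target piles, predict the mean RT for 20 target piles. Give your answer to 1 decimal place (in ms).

505.1 ms

With log₂ n on the abscissa the relation is linear; from the two conditions:
  b = (471 − 435) / (log₂ 12 − log₂ 7) = 36 / (3.5850 − 2.8074) = 46.296 ms/bit
  a = 435 − 46.296 × 2.8074 = 305.031 ms
Then RT(20) = 305.031 + 46.296 × log₂ 20 = 305.031 + 46.296 × 4.3219 ≈ 505.118 ms.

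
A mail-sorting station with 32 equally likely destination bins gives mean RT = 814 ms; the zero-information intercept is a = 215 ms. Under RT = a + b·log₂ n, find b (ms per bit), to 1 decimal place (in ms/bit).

32 alternatives carry log₂ 32 = 5 bits; the choice cost is 814 − 215 = 599 ms, so b = 599/5 = 119.800 ms/bit.

119.8 ms/bit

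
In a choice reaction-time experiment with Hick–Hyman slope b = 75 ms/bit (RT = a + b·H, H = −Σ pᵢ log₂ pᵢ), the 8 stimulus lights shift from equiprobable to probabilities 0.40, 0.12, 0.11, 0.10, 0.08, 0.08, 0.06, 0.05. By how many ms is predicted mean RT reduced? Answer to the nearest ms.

28 ms

The RT saving is b·ΔH. Equiprobable H₀ = log₂(8) = 3.0000 bits; with the given probabilities H = 2.6210 bits.
b·(H₀ − H) = 75 × (3.0000 − 2.6210) = 28.43 ms.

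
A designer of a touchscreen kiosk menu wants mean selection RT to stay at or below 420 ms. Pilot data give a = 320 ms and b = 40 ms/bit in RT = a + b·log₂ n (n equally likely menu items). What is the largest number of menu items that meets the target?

40·log₂ n ≤ 420 − 320 = 100, giving log₂ n ≤ 2.5000 and n ≤ 5.657. The largest whole number is 5.

5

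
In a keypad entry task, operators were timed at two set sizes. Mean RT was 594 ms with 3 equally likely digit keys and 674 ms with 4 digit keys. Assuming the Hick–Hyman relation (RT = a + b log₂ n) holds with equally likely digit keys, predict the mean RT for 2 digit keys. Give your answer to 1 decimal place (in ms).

481.2 ms

Solve the two-equation system in a and b:
  b = (674 − 594) / (log₂ 4 − log₂ 3) = 80 / (2 − 1.5850) = 192.754 ms/bit
  a = 594 − 192.754 × 1.5850 = 288.493 ms
Then RT(2) = 288.493 + 192.754 × log₂ 2 = 288.493 + 192.754 × 1 ≈ 481.246 ms.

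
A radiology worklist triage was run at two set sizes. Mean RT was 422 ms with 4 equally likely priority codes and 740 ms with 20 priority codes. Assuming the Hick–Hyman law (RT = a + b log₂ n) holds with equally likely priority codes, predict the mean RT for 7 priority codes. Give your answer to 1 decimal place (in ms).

With log₂ n on the abscissa the relation is linear; from the two conditions:
  b = (740 − 422) / (log₂ 20 − log₂ 4) = 318 / (4.3219 − 2) = 136.955 ms/bit
  a = 422 − 136.955 × 2 = 148.090 ms
Then RT(7) = 148.090 + 136.955 × log₂ 7 = 148.090 + 136.955 × 2.8074 ≈ 532.571 ms.

532.6 ms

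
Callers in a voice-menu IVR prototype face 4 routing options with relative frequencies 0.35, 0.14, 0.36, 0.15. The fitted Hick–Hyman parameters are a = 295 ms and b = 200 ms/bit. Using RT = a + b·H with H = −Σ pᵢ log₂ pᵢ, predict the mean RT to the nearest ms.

H = 0.35·log₂(1/0.35) + 0.14·log₂(1/0.14) + 0.36·log₂(1/0.36) + 0.15·log₂(1/0.15) = 1.8684 bits.
RT = 295 + 200 × 1.8684 = 668.67 ms.

669 ms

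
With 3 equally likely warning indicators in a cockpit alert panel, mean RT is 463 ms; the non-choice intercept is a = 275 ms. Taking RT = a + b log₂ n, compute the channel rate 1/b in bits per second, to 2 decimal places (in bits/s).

8.43 bits/s

Choice component = 463 − 275 = 188 ms over log₂(3) = 1.5850 bits.
b = 188 / 1.5850 = 118.615 ms/bit, so 1/b = 8.431 bits/s.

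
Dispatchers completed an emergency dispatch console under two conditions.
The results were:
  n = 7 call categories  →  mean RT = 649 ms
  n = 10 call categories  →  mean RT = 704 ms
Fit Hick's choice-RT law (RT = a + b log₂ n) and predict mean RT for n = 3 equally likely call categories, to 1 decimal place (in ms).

With log₂ n on the abscissa the relation is linear; from the two conditions:
  b = (704 − 649) / (log₂ 10 − log₂ 7) = 55 / (3.3219 − 2.8074) = 106.885 ms/bit
  a = 649 − 106.885 × 2.8074 = 348.937 ms
Then RT(3) = 348.937 + 106.885 × log₂ 3 = 348.937 + 106.885 × 1.5850 ≈ 518.345 ms.

518.3 ms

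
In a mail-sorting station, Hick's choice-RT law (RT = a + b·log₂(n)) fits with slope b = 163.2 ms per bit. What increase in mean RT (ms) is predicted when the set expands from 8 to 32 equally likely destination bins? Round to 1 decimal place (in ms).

ΔRT = (a + b log₂ n₂) − (a + b log₂ n₁) = b·(log₂ n₂ − log₂ n₁).
log₂(32) − log₂(8) = log₂(32/8) = log₂(4) = 2.
ΔRT = 163.2 × 2.0000 = 326.400 ms.

326.4 ms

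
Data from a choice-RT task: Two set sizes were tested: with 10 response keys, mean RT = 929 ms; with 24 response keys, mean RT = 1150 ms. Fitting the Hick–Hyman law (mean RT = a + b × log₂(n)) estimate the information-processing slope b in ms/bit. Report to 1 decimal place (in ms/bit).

b = (RT₂ − RT₁)/(log₂ n₂ − log₂ n₁) = (1150 − 929)/(4.5850 − 3.3219) = 174.975 ms/bit.

175.0 ms/bit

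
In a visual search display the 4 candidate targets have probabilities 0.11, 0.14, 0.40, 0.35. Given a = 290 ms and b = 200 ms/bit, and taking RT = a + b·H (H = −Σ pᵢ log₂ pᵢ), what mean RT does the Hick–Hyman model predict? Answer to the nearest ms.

651 ms

Entropy contributions −pᵢ log₂ pᵢ: 0.3503, 0.3971, 0.5288, 0.5301; sum H = 1.8063 bits.
RT = a + bH = 290 + 200·1.8063 = 651.25 ms.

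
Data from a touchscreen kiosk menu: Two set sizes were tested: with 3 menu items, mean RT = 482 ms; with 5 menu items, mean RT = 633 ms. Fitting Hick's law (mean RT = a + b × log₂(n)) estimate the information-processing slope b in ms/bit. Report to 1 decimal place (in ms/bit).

204.9 ms/bit

Slope: b = (633 − 482) / (log₂ 5 − log₂ 3) = 151/0.7370 = 204.894 ms/bit.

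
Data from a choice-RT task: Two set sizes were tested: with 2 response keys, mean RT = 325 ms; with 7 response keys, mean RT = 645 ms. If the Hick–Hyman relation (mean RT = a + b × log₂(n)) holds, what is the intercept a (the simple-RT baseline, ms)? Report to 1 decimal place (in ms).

147.9 ms

The slope on a log₂ axis is (645 − 325) / (2.8074 − 1) = 177.054 ms/bit.
Intercept: a = 325 − 177.054·log₂(2) = 147.946 ms.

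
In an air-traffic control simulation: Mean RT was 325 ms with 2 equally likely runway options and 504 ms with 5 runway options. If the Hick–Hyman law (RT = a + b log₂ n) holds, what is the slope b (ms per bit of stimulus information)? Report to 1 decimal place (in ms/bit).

135.4 ms/bit

The slope on a log₂ axis is (504 − 325) / (2.3219 − 1) = 135.408 ms/bit.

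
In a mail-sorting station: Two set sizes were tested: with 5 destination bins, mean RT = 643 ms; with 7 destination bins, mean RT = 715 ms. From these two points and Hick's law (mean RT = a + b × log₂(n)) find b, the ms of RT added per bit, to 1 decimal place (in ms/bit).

The slope on a log₂ axis is (715 − 643) / (2.8074 − 2.3219) = 148.323 ms/bit.

148.3 ms/bit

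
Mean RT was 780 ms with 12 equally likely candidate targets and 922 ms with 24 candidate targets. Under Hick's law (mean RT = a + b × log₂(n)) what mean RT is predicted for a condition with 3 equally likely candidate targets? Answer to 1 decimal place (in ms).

496.0 ms

Solve the two-equation system in a and b:
  b = (922 − 780) / (log₂ 24 − log₂ 12) = 142 / (4.5850 − 3.5850) = 142.000 ms/bit
  a = 780 − 142.000 × 3.5850 = 270.935 ms
Then RT(3) = 270.935 + 142.000 × log₂ 3 = 270.935 + 142.000 × 1.5850 ≈ 496.000 ms.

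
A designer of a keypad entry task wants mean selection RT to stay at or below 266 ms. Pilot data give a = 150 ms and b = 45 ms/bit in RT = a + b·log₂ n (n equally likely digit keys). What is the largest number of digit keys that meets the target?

5

Set 150 + 45·log₂ n ≤ 266 → log₂ n ≤ (266 − 150)/45 = 2.5778.
So n ≤ 2^2.5778 = 5.970; the largest integer n is 5.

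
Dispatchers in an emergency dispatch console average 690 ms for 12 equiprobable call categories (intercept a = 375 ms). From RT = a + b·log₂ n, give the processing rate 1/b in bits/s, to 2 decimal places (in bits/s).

Choice component = 690 − 375 = 315 ms over log₂(12) = 3.5850 bits.
b = 315 / 3.5850 = 87.867 ms/bit, so 1/b = 11.381 bits/s.

11.38 bits/s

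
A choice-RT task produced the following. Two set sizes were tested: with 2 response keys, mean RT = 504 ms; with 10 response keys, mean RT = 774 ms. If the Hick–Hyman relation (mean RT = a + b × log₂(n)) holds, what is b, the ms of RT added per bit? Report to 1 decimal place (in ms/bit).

The slope on a log₂ axis is (774 − 504) / (3.3219 − 1) = 116.283 ms/bit.

116.3 ms/bit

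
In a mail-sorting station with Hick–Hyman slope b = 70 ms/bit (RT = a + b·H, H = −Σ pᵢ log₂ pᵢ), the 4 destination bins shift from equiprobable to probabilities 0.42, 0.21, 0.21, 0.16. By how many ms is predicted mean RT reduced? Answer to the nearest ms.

7 ms

Equiprobable entropy H₀ = log₂ 4 = 2.0000 bits.
Skewed entropy H = −Σ pᵢ log₂ pᵢ = 1.8943 bits.
ΔRT = b·(H₀ − H) = 70 × 0.1057 = 7.40 ms.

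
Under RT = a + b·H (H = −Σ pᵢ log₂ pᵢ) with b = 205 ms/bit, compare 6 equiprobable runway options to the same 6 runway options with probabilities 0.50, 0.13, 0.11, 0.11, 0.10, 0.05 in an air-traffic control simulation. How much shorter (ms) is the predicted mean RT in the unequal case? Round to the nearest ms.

Equiprobable entropy H₀ = log₂ 6 = 2.5850 bits.
Skewed entropy H = −Σ pᵢ log₂ pᵢ = 2.1315 bits.
ΔRT = b·(H₀ − H) = 205 × 0.4535 = 92.96 ms.

93 ms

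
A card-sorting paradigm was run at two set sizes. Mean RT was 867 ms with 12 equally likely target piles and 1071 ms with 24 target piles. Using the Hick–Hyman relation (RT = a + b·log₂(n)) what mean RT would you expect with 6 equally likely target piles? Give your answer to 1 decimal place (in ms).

Fit slope and intercept:
  b = (1071 − 867) / (log₂ 24 − log₂ 12) = 204 / (4.5850 − 3.5850) = 204.000 ms/bit
  a = 867 − 204.000 × 3.5850 = 135.668 ms
Then RT(6) = 135.668 + 204.000 × log₂ 6 = 135.668 + 204.000 × 2.5850 ≈ 663.000 ms.

663.0 ms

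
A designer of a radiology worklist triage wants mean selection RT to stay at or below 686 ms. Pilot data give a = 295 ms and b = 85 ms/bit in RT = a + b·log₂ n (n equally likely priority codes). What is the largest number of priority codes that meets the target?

24

Information budget: (686 − 295)/85 = 4.6000 bits, so n ≤ 2^4.6000 = 24.251 → at most 24.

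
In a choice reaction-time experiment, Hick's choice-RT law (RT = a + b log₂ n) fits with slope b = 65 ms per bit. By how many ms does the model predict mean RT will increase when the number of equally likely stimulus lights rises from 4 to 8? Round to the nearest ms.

65 ms

Only the slope matters, since a is common to both: ΔRT = b·log₂(n₂/n₁).
log₂(8) − log₂(4) = log₂(8/4) = log₂(2) = 1.
ΔRT = 65 × 1.0000 = 65.000 ms.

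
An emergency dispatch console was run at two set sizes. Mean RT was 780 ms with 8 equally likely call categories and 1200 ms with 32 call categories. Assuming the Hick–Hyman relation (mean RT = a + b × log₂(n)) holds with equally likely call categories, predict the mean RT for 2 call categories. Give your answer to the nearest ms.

360 ms

RT is linear in log₂ n, so two points fix the line:
  b = (1200 − 780) / (log₂ 32 − log₂ 8) = 420 / (5 − 3) = 210 ms/bit
  a = 780 − 210 × 3 = 150 ms
Then RT(2) = 150 + 210 × log₂ 2 = 150 + 210 × 1 ≈ 360.000 ms.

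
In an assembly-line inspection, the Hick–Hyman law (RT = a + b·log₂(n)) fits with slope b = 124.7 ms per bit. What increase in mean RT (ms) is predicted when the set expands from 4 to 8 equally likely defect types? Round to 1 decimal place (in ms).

124.7 ms

ΔRT = (a + b log₂ n₂) − (a + b log₂ n₁) = b·(log₂ n₂ − log₂ n₁).
log₂(8) − log₂(4) = log₂(8/4) = log₂(2) = 1.
ΔRT = 124.7 × 1.0000 = 124.700 ms.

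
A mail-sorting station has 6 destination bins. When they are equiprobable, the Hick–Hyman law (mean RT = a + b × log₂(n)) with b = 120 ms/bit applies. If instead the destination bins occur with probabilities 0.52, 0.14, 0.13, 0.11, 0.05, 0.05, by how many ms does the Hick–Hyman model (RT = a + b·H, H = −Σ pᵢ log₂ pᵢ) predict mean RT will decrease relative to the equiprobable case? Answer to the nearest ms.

The RT saving is b·ΔH. Equiprobable H₀ = log₂(6) = 2.5850 bits; with the given probabilities H = 2.0528 bits.
b·(H₀ − H) = 120 × (2.5850 − 2.0528) = 63.86 ms.

64 ms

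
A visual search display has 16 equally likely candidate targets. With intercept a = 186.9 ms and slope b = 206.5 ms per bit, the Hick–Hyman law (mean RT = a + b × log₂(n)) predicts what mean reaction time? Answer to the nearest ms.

log₂(16) = 4 bits, so RT = 186.9 + 206.5 × 4 ≈ 1012.900 ms.

1013 ms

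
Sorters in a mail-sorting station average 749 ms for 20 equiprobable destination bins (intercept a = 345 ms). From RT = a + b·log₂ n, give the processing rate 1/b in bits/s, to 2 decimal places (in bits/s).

Choice component = 749 − 345 = 404 ms over log₂(20) = 4.3219 bits.
b = 404 / 4.3219 = 93.477 ms/bit, so 1/b = 10.698 bits/s.

10.70 bits/s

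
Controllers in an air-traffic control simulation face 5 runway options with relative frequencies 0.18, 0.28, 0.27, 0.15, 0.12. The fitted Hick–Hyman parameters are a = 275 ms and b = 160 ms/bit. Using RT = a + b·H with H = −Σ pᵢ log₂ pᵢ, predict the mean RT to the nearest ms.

Entropy contributions −pᵢ log₂ pᵢ: 0.4453, 0.5142, 0.5100, 0.4105, 0.3671; sum H = 2.2472 bits.
RT = a + bH = 275 + 160·2.2472 = 634.55 ms.

635 ms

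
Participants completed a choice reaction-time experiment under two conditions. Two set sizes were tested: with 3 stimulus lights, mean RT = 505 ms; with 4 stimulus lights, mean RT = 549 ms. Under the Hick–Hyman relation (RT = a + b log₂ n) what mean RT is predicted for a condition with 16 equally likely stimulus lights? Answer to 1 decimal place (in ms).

Solve the two-equation system in a and b:
  b = (549 − 505) / (log₂ 4 − log₂ 3) = 44 / (2 − 1.5850) = 106.015 ms/bit
  a = 505 − 106.015 × 1.5850 = 336.971 ms
Then RT(16) = 336.971 + 106.015 × log₂ 16 = 336.971 + 106.015 × 4 ≈ 761.029 ms.

761.0 ms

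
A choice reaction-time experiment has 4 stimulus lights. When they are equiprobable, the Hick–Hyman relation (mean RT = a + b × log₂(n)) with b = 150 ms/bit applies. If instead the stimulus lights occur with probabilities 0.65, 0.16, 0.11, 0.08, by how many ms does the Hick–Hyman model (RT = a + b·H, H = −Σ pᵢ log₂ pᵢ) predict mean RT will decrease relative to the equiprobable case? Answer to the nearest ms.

The RT saving is b·ΔH. Equiprobable H₀ = log₂(4) = 2.0000 bits; with the given probabilities H = 1.4688 bits.
b·(H₀ − H) = 150 × (2.0000 − 1.4688) = 79.68 ms.

80 ms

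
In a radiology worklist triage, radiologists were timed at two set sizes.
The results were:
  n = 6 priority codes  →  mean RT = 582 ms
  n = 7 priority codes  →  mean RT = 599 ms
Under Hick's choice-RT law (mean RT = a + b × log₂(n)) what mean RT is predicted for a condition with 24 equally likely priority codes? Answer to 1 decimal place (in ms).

RT is linear in log₂ n, so two points fix the line:
  b = (599 − 582) / (log₂ 7 − log₂ 6) = 17 / (2.8074 − 2.5850) = 76.441 ms/bit
  a = 582 − 76.441 × 2.5850 = 384.402 ms
Then RT(24) = 384.402 + 76.441 × log₂ 24 = 384.402 + 76.441 × 4.5850 ≈ 734.883 ms.

734.9 ms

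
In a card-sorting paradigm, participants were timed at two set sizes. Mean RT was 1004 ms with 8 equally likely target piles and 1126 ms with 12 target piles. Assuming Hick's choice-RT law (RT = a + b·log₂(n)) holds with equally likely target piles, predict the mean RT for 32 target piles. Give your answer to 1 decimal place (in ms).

With log₂ n on the abscissa the relation is linear; from the two conditions:
  b = (1126 − 1004) / (log₂ 12 − log₂ 8) = 122 / (3.5850 − 3) = 208.560 ms/bit
  a = 1004 − 208.560 × 3 = 378.319 ms
Then RT(32) = 378.319 + 208.560 × log₂ 32 = 378.319 + 208.560 × 5 ≈ 1421.121 ms.

1421.1 ms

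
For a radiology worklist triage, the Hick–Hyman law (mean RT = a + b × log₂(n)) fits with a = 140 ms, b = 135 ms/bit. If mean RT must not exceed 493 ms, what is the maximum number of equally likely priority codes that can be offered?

Set 140 + 135·log₂ n ≤ 493 → log₂ n ≤ (493 − 140)/135 = 2.6148.
So n ≤ 2^2.6148 = 6.125; the largest integer n is 6.

6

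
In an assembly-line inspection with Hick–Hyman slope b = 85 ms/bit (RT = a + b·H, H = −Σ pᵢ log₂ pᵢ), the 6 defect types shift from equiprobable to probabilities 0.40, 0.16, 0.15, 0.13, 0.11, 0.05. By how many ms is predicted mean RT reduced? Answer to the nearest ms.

23 ms

Equiprobable entropy H₀ = log₂ 6 = 2.5850 bits.
Skewed entropy H = −Σ pᵢ log₂ pᵢ = 2.3114 bits.
ΔRT = b·(H₀ − H) = 85 × 0.2736 = 23.26 ms.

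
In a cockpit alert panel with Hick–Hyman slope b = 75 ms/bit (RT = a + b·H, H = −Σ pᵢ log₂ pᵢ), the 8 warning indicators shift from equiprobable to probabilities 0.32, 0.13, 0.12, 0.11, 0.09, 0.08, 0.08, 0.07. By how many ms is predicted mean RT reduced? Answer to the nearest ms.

16 ms

Equiprobable entropy H₀ = log₂ 8 = 3.0000 bits.
Skewed entropy H = −Σ pᵢ log₂ pᵢ = 2.7903 bits.
ΔRT = b·(H₀ − H) = 75 × 0.2097 = 15.73 ms.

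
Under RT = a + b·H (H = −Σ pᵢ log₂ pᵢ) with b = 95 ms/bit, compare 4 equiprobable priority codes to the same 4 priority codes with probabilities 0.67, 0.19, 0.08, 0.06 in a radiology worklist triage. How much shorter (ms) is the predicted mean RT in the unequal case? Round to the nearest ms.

59 ms

The RT saving is b·ΔH. Equiprobable H₀ = log₂(4) = 2.0000 bits; with the given probabilities H = 1.3774 bits.
b·(H₀ − H) = 95 × (2.0000 − 1.3774) = 59.15 ms.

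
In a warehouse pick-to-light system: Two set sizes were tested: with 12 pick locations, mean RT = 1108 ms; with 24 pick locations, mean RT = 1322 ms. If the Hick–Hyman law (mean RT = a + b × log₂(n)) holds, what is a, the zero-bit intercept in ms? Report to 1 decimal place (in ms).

340.8 ms

Slope: b = (1322 − 1108) / (log₂ 24 − log₂ 12) = 214/1.0000 = 214.000 ms/bit.
Intercept: a = 1108 − 214.000·log₂(12) = 340.818 ms.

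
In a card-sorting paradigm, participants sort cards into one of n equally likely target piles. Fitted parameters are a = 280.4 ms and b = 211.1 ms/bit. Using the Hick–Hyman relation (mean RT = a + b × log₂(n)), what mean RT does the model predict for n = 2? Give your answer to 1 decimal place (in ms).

491.5 ms

log₂(2) = 1 bits, so RT = 280.4 + 211.1 × 1 ≈ 491.500 ms.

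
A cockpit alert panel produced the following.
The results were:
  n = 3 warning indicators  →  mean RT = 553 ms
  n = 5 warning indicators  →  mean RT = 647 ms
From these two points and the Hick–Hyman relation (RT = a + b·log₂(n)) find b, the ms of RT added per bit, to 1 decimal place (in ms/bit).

127.6 ms/bit

b = (RT₂ − RT₁)/(log₂ n₂ − log₂ n₁) = (647 − 553)/(2.3219 − 1.5850) = 127.550 ms/bit.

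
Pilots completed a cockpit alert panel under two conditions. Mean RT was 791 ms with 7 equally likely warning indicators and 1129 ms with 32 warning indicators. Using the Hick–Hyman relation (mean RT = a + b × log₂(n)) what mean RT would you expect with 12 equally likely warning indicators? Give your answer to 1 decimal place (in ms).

910.9 ms

Solve the two-equation system in a and b:
  b = (1129 − 791) / (log₂ 32 − log₂ 7) = 338 / (5 − 2.8074) = 154.152 ms/bit
  a = 791 − 154.152 × 2.8074 = 358.241 ms
Then RT(12) = 358.241 + 154.152 × log₂ 12 = 358.241 + 154.152 × 3.5850 ≈ 910.870 ms.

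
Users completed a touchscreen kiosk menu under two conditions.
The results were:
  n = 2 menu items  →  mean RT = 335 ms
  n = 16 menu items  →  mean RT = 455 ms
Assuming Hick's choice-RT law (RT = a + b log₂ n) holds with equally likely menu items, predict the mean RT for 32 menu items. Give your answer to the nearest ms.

495 ms

Fit slope and intercept:
  b = (455 − 335) / (log₂ 16 − log₂ 2) = 120 / (4 − 1) = 40 ms/bit
  a = 335 − 40 × 1 = 295 ms
Then RT(32) = 295 + 40 × log₂ 32 = 295 + 40 × 5 ≈ 495.000 ms.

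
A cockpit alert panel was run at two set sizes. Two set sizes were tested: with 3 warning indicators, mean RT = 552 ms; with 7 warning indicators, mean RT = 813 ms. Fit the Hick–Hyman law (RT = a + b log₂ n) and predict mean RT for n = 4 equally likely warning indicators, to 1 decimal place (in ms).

640.6 ms

RT is linear in log₂ n, so two points fix the line:
  b = (813 − 552) / (log₂ 7 − log₂ 3) = 261 / (2.8074 − 1.5850) = 213.516 ms/bit
  a = 552 − 213.516 × 1.5850 = 213.586 ms
Then RT(4) = 213.586 + 213.516 × log₂ 4 = 213.586 + 213.516 × 2 ≈ 640.617 ms.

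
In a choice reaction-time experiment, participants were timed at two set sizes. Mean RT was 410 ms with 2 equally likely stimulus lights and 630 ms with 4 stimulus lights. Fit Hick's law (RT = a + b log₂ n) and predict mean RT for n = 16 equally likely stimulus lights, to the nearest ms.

1070 ms

Solve the two-equation system in a and b:
  b = (630 − 410) / (log₂ 4 − log₂ 2) = 220 / (2 − 1) = 220 ms/bit
  a = 410 − 220 × 1 = 190 ms
Then RT(16) = 190 + 220 × log₂ 16 = 190 + 220 × 4 ≈ 1070.000 ms.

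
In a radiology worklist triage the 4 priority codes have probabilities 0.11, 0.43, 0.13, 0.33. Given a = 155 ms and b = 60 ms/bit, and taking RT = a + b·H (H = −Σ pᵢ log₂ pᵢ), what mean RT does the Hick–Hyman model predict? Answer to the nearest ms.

262 ms

H = 0.11·log₂(1/0.11) + 0.43·log₂(1/0.43) + 0.13·log₂(1/0.13) + 0.33·log₂(1/0.33) = 1.7843 bits.
RT = 155 + 60 × 1.7843 = 262.06 ms.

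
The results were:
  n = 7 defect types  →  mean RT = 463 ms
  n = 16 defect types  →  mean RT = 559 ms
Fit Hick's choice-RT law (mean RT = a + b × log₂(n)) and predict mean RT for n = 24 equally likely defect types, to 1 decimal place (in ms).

606.1 ms

Fit slope and intercept:
  b = (559 − 463) / (log₂ 16 − log₂ 7) = 96 / (4 − 2.8074) = 80.493 ms/bit
  a = 463 − 80.493 × 2.8074 = 237.027 ms
Then RT(24) = 237.027 + 80.493 × log₂ 24 = 237.027 + 80.493 × 4.5850 ≈ 606.086 ms.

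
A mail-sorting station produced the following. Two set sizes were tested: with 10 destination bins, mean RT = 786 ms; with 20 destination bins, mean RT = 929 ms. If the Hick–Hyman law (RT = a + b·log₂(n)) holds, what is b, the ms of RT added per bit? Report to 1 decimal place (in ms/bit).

b = (RT₂ − RT₁)/(log₂ n₂ − log₂ n₁) = (929 − 786)/(4.3219 − 3.3219) = 143.000 ms/bit.

143.0 ms/bit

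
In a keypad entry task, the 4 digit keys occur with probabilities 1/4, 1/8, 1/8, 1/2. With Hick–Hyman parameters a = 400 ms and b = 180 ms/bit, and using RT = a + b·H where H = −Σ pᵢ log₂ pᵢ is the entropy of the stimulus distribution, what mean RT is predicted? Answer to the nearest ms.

715 ms

H = −Σ pᵢ log₂ pᵢ = 0.25·2 + 0.125·3 + 0.125·3 + 0.5·1 = 1.750 bits.
RT = 400 + 180 × 1.750 = 715.00 ms.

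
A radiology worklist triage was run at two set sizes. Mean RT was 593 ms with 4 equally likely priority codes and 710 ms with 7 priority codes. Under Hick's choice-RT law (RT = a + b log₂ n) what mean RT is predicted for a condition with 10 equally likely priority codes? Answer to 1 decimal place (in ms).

Fit slope and intercept:
  b = (710 − 593) / (log₂ 7 − log₂ 4) = 117 / (2.8074 − 2) = 144.918 ms/bit
  a = 593 − 144.918 × 2 = 303.165 ms
Then RT(10) = 303.165 + 144.918 × log₂ 10 = 303.165 + 144.918 × 3.3219 ≈ 784.571 ms.

784.6 ms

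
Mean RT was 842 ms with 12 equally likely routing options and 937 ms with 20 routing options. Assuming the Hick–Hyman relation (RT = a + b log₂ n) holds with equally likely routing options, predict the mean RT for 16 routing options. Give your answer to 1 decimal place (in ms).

895.5 ms

Solve the two-equation system in a and b:
  b = (937 − 842) / (log₂ 20 − log₂ 12) = 95 / (4.3219 − 3.5850) = 128.907 ms/bit
  a = 842 − 128.907 × 3.5850 = 379.873 ms
Then RT(16) = 379.873 + 128.907 × log₂ 16 = 379.873 + 128.907 × 4 ≈ 895.501 ms.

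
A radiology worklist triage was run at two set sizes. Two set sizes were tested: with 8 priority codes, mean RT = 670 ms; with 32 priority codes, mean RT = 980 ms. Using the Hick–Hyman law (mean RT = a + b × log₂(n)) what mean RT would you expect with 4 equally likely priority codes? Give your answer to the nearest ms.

Solve the two-equation system in a and b:
  b = (980 − 670) / (log₂ 32 − log₂ 8) = 310 / (5 − 3) = 155 ms/bit
  a = 670 − 155 × 3 = 205 ms
Then RT(4) = 205 + 155 × log₂ 4 = 205 + 155 × 2 ≈ 515.000 ms.

515 ms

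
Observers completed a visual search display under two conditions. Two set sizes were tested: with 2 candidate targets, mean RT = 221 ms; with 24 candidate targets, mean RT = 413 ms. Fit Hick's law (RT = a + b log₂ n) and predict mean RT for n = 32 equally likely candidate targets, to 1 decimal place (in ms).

Solve the two-equation system in a and b:
  b = (413 − 221) / (log₂ 24 − log₂ 2) = 192 / (4.5850 − 1) = 53.557 ms/bit
  a = 221 − 53.557 × 1 = 167.443 ms
Then RT(32) = 167.443 + 53.557 × log₂ 32 = 167.443 + 53.557 × 5 ≈ 435.228 ms.

435.2 ms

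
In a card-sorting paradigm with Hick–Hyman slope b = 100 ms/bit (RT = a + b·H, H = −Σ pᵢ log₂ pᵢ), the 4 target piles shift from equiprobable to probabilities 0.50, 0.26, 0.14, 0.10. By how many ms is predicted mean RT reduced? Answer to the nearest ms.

27 ms

The RT saving is b·ΔH. Equiprobable H₀ = log₂(4) = 2.0000 bits; with the given probabilities H = 1.7346 bits.
b·(H₀ − H) = 100 × (2.0000 − 1.7346) = 26.54 ms.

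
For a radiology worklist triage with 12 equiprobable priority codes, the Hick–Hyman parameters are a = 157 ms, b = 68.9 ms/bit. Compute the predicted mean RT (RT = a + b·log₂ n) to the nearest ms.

log₂(12) = 3.5850 bits, so RT = 157 + 68.9 × 3.5850 ≈ 404.004 ms.

404 ms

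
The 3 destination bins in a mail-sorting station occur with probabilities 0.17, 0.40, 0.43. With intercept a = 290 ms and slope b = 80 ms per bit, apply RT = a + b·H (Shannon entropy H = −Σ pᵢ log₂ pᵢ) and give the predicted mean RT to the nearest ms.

409 ms

Entropy contributions −pᵢ log₂ pᵢ: 0.4346, 0.5288, 0.5236; sum H = 1.4869 bits.
RT = a + bH = 290 + 80·1.4869 = 408.95 ms.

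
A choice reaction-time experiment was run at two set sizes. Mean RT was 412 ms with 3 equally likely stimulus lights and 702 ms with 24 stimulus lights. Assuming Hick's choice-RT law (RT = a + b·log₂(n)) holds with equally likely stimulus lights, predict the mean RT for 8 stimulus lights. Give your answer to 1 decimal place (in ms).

With log₂ n on the abscissa the relation is linear; from the two conditions:
  b = (702 − 412) / (log₂ 24 − log₂ 3) = 290 / (4.5850 − 1.5850) = 96.667 ms/bit
  a = 412 − 96.667 × 1.5850 = 258.787 ms
Then RT(8) = 258.787 + 96.667 × log₂ 8 = 258.787 + 96.667 × 3 ≈ 548.787 ms.

548.8 ms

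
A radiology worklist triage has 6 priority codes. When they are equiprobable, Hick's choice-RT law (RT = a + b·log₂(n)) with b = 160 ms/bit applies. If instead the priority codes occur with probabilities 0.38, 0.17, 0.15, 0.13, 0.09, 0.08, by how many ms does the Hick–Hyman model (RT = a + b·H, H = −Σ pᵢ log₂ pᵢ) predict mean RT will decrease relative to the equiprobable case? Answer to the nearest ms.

36 ms

Equiprobable entropy H₀ = log₂ 6 = 2.5850 bits.
Skewed entropy H = −Σ pᵢ log₂ pᵢ = 2.3624 bits.
ΔRT = b·(H₀ − H) = 160 × 0.2226 = 35.61 ms.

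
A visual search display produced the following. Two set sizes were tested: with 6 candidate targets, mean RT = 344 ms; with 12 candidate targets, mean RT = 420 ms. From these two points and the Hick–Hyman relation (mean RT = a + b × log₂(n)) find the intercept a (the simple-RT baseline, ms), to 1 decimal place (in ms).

b = (RT₂ − RT₁)/(log₂ n₂ − log₂ n₁) = (420 − 344)/(3.5850 − 2.5850) = 76.000 ms/bit.
a = RT₁ − b·log₂ n₁ = 344 − 76.000 × 2.5850 = 147.543 ms.

147.5 ms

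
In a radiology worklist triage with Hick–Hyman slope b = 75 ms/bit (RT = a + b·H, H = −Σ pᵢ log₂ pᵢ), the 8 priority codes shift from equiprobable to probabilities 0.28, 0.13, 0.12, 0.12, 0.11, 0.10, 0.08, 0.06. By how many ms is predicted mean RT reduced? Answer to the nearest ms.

Equiprobable entropy H₀ = log₂ 8 = 3.0000 bits.
Skewed entropy H = −Σ pᵢ log₂ pᵢ = 2.8485 bits.
ΔRT = b·(H₀ − H) = 75 × 0.1515 = 11.36 ms.

11 ms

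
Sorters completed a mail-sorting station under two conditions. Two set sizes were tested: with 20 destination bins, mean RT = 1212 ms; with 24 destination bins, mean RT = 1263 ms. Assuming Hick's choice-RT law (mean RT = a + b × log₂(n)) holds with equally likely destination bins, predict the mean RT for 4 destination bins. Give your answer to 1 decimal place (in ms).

761.8 ms

With log₂ n on the abscissa the relation is linear; from the two conditions:
  b = (1263 − 1212) / (log₂ 24 − log₂ 20) = 51 / (4.5850 − 4.3219) = 193.891 ms/bit
  a = 1212 − 193.891 × 4.3219 = 374.017 ms
Then RT(4) = 374.017 + 193.891 × log₂ 4 = 374.017 + 193.891 × 2 ≈ 761.799 ms.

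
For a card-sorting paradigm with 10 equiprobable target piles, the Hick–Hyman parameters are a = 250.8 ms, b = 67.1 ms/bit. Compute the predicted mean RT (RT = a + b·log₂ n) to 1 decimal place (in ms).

473.7 ms

log₂(10) = 3.3219 bits, so RT = 250.8 + 67.1 × 3.3219 ≈ 473.701 ms.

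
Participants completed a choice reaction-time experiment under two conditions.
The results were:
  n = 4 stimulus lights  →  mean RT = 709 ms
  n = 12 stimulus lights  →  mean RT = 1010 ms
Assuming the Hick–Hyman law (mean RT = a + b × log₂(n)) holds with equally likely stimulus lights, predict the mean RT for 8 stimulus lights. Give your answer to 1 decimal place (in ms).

With log₂ n on the abscissa the relation is linear; from the two conditions:
  b = (1010 − 709) / (log₂ 12 − log₂ 4) = 301 / (3.5850 − 2) = 189.910 ms/bit
  a = 709 − 189.910 × 2 = 329.180 ms
Then RT(8) = 329.180 + 189.910 × log₂ 8 = 329.180 + 189.910 × 3 ≈ 898.910 ms.

898.9 ms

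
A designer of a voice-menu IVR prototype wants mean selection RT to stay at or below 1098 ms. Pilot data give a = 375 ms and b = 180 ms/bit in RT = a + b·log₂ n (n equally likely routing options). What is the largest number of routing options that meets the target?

16

180·log₂ n ≤ 1098 − 375 = 723, giving log₂ n ≤ 4.0167 and n ≤ 16.186. The largest whole number is 16.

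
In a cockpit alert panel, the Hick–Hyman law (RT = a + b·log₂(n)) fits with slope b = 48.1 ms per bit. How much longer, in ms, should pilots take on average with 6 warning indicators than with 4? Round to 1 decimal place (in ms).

Only the slope matters, since a is common to both: ΔRT = b·log₂(n₂/n₁).
log₂(6) − log₂(4) = 2.5850 − 2 = 0.5850.
ΔRT = 48.1 × 0.5850 = 28.137 ms.

28.1 ms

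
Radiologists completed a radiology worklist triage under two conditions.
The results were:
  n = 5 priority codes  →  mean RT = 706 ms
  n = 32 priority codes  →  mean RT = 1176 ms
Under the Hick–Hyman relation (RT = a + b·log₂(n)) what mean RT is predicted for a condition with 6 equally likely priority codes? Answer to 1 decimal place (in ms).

RT is linear in log₂ n, so two points fix the line:
  b = (1176 − 706) / (log₂ 32 − log₂ 5) = 470 / (5 − 2.3219) = 175.499 ms/bit
  a = 706 − 175.499 × 2.3219 = 298.503 ms
Then RT(6) = 298.503 + 175.499 × log₂ 6 = 298.503 + 175.499 × 2.5850 ≈ 752.162 ms.

752.2 ms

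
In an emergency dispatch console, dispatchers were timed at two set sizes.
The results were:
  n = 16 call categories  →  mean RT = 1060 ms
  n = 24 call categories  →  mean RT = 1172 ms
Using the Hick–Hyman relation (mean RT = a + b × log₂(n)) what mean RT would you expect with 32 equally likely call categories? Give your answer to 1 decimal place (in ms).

With log₂ n on the abscissa the relation is linear; from the two conditions:
  b = (1172 − 1060) / (log₂ 24 − log₂ 16) = 112 / (4.5850 − 4) = 191.465 ms/bit
  a = 1060 − 191.465 × 4 = 294.139 ms
Then RT(32) = 294.139 + 191.465 × log₂ 32 = 294.139 + 191.465 × 5 ≈ 1251.465 ms.

1251.5 ms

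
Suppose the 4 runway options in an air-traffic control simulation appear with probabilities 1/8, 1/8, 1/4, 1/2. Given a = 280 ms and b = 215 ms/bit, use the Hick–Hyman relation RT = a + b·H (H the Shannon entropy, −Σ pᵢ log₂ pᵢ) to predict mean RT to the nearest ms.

656 ms

H = −Σ pᵢ log₂ pᵢ = 0.125·3 + 0.125·3 + 0.25·2 + 0.5·1 = 1.750 bits.
RT = 280 + 215 × 1.750 = 656.25 ms.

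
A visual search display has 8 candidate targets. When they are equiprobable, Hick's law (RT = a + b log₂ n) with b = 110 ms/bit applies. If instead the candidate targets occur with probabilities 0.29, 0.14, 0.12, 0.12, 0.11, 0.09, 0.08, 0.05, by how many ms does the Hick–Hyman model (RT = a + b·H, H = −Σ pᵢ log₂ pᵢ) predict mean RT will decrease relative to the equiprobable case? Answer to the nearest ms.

Equiprobable entropy H₀ = log₂ 8 = 3.0000 bits.
Skewed entropy H = −Σ pᵢ log₂ pᵢ = 2.8197 bits.
ΔRT = b·(H₀ − H) = 110 × 0.1803 = 19.83 ms.

20 ms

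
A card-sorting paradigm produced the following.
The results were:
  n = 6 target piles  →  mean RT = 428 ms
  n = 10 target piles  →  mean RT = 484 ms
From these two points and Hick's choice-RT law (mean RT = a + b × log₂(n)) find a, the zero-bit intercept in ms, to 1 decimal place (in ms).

231.6 ms

Slope: b = (484 − 428) / (log₂ 10 − log₂ 6) = 56/0.7370 = 75.987 ms/bit.
a = RT₁ − b·log₂ n₁ = 428 − 75.987 × 2.5850 = 231.576 ms.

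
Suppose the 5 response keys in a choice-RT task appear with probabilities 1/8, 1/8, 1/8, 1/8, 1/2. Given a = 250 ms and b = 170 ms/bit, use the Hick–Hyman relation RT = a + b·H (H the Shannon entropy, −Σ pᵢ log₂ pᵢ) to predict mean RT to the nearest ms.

590 ms

Each term −pᵢ log₂ pᵢ: 0.125·3 + 0.125·3 + 0.125·3 + 0.125·3 + 0.5·1; summed, H = 2.000 bits.
Mean RT = a + bH = 250 + 170·2.000 = 590.00 ms.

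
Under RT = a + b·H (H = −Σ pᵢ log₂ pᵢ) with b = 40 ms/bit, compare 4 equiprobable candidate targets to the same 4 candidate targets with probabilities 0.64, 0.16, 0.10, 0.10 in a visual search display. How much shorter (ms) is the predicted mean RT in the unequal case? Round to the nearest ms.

The RT saving is b·ΔH. Equiprobable H₀ = log₂(4) = 2.0000 bits; with the given probabilities H = 1.4995 bits.
b·(H₀ − H) = 40 × (2.0000 − 1.4995) = 20.02 ms.

20 ms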